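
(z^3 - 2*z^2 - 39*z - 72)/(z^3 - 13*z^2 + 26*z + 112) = (z^2 + 6*z + 9)/(z^2 - 5*z - 14)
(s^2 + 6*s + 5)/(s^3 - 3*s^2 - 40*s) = (s + 1)/(s*(s - 8))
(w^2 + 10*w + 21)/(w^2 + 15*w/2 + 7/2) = 2*(w + 3)/(2*w + 1)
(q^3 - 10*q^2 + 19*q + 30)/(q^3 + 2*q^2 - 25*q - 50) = (q^2 - 5*q - 6)/(q^2 + 7*q + 10)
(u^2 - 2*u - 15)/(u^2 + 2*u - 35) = (u + 3)/(u + 7)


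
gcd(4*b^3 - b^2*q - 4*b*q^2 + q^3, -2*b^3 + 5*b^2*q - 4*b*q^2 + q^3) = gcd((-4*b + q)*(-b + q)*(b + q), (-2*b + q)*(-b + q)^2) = -b + q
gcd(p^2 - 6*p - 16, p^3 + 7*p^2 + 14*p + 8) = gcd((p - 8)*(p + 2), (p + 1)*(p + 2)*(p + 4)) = p + 2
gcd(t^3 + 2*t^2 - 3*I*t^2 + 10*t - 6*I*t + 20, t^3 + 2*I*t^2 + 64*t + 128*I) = t + 2*I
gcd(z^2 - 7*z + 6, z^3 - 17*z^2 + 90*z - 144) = z - 6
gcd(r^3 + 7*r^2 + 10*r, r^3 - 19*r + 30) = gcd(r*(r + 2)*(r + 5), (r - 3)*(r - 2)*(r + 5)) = r + 5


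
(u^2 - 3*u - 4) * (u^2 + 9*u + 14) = u^4 + 6*u^3 - 17*u^2 - 78*u - 56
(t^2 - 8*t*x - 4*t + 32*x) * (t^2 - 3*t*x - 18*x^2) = t^4 - 11*t^3*x - 4*t^3 + 6*t^2*x^2 + 44*t^2*x + 144*t*x^3 - 24*t*x^2 - 576*x^3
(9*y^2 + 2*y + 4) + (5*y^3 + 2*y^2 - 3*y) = 5*y^3 + 11*y^2 - y + 4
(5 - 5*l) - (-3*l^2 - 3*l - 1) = 3*l^2 - 2*l + 6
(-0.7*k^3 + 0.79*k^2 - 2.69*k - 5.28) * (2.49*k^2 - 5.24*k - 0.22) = -1.743*k^5 + 5.6351*k^4 - 10.6837*k^3 + 0.7746*k^2 + 28.259*k + 1.1616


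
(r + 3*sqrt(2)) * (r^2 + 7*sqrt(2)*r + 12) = r^3 + 10*sqrt(2)*r^2 + 54*r + 36*sqrt(2)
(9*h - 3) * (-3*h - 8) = -27*h^2 - 63*h + 24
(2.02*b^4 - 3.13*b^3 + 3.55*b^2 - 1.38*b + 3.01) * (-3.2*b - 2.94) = -6.464*b^5 + 4.0772*b^4 - 2.1578*b^3 - 6.021*b^2 - 5.5748*b - 8.8494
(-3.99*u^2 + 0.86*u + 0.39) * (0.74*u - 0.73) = -2.9526*u^3 + 3.5491*u^2 - 0.3392*u - 0.2847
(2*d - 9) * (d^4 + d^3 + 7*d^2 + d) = 2*d^5 - 7*d^4 + 5*d^3 - 61*d^2 - 9*d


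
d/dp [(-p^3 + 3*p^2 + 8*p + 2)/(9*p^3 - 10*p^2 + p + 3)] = (-17*p^4 - 146*p^3 + 20*p^2 + 58*p + 22)/(81*p^6 - 180*p^5 + 118*p^4 + 34*p^3 - 59*p^2 + 6*p + 9)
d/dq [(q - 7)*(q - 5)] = 2*q - 12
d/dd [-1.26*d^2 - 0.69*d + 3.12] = -2.52*d - 0.69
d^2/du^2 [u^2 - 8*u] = 2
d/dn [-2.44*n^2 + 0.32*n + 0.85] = 0.32 - 4.88*n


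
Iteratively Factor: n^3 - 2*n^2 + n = (n - 1)*(n^2 - n) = (n - 1)^2*(n)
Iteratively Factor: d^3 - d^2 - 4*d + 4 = (d - 1)*(d^2 - 4) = (d - 1)*(d + 2)*(d - 2)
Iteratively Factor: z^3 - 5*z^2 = (z - 5)*(z^2) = z*(z - 5)*(z)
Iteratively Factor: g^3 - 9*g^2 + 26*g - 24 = (g - 2)*(g^2 - 7*g + 12) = (g - 3)*(g - 2)*(g - 4)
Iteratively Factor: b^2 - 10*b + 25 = (b - 5)*(b - 5)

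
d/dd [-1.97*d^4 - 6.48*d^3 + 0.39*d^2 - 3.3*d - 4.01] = -7.88*d^3 - 19.44*d^2 + 0.78*d - 3.3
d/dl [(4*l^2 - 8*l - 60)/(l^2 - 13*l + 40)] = -44/(l^2 - 16*l + 64)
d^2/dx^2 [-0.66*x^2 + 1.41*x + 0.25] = -1.32000000000000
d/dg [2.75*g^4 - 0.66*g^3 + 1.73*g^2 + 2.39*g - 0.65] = 11.0*g^3 - 1.98*g^2 + 3.46*g + 2.39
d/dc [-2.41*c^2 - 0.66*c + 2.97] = -4.82*c - 0.66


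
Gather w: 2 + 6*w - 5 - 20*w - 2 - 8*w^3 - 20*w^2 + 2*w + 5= -8*w^3 - 20*w^2 - 12*w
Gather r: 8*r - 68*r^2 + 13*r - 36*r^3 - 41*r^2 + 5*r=-36*r^3 - 109*r^2 + 26*r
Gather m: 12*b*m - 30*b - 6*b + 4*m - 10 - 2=-36*b + m*(12*b + 4) - 12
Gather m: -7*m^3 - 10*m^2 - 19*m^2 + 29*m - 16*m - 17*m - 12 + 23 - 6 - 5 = -7*m^3 - 29*m^2 - 4*m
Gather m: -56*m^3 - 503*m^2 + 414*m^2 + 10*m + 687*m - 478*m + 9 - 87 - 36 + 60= -56*m^3 - 89*m^2 + 219*m - 54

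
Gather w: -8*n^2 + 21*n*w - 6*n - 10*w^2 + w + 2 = -8*n^2 - 6*n - 10*w^2 + w*(21*n + 1) + 2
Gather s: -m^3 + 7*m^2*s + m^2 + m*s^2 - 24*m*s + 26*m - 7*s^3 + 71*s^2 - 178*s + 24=-m^3 + m^2 + 26*m - 7*s^3 + s^2*(m + 71) + s*(7*m^2 - 24*m - 178) + 24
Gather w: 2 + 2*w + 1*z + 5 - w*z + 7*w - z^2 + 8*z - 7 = w*(9 - z) - z^2 + 9*z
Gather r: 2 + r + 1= r + 3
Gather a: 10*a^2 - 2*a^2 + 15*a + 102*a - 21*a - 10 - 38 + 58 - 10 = 8*a^2 + 96*a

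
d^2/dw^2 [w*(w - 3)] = 2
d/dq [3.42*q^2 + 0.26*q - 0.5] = 6.84*q + 0.26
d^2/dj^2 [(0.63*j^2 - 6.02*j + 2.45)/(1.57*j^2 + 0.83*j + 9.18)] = (-1.77635683940025e-15*j^4 - 31.319302*j^3 - 18.245598*j^2 + 539.738682*j + 130.67467)/(3.869893*j^6 + 6.137601*j^5 + 71.128065*j^4 + 72.346535*j^3 + 415.89531*j^2 + 209.838276*j + 773.620632)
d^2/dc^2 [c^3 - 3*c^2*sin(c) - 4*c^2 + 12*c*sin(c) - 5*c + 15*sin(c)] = 3*c^2*sin(c) - 12*sqrt(2)*c*sin(c + pi/4) + 6*c - 21*sin(c) + 24*cos(c) - 8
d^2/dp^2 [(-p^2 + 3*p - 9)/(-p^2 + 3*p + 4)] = 26*(3*p^2 - 9*p + 13)/(p^6 - 9*p^5 + 15*p^4 + 45*p^3 - 60*p^2 - 144*p - 64)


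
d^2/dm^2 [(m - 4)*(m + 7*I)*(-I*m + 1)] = -6*I*m + 16 + 8*I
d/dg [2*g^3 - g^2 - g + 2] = 6*g^2 - 2*g - 1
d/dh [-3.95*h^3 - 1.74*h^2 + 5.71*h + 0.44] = -11.85*h^2 - 3.48*h + 5.71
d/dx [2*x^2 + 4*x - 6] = 4*x + 4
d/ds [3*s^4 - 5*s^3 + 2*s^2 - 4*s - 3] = 12*s^3 - 15*s^2 + 4*s - 4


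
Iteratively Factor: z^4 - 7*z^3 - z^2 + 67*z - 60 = (z - 1)*(z^3 - 6*z^2 - 7*z + 60) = (z - 5)*(z - 1)*(z^2 - z - 12) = (z - 5)*(z - 4)*(z - 1)*(z + 3)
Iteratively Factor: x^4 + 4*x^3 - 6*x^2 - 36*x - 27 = (x - 3)*(x^3 + 7*x^2 + 15*x + 9) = (x - 3)*(x + 1)*(x^2 + 6*x + 9) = (x - 3)*(x + 1)*(x + 3)*(x + 3)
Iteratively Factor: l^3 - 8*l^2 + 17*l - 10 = (l - 2)*(l^2 - 6*l + 5) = (l - 5)*(l - 2)*(l - 1)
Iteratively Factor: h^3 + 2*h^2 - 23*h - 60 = (h + 3)*(h^2 - h - 20) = (h - 5)*(h + 3)*(h + 4)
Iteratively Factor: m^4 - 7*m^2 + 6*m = (m + 3)*(m^3 - 3*m^2 + 2*m) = (m - 1)*(m + 3)*(m^2 - 2*m) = m*(m - 1)*(m + 3)*(m - 2)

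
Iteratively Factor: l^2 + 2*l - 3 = (l + 3)*(l - 1)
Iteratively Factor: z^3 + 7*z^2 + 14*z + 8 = (z + 2)*(z^2 + 5*z + 4) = (z + 1)*(z + 2)*(z + 4)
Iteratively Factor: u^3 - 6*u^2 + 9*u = (u)*(u^2 - 6*u + 9) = u*(u - 3)*(u - 3)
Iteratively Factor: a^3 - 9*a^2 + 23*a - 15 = (a - 1)*(a^2 - 8*a + 15) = (a - 3)*(a - 1)*(a - 5)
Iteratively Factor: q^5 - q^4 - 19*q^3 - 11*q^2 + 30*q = (q)*(q^4 - q^3 - 19*q^2 - 11*q + 30) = q*(q - 5)*(q^3 + 4*q^2 + q - 6) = q*(q - 5)*(q + 2)*(q^2 + 2*q - 3) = q*(q - 5)*(q + 2)*(q + 3)*(q - 1)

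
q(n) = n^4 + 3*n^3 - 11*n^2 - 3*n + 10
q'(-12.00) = -5355.00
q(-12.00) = 14014.00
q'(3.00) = 120.00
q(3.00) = 64.00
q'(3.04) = 125.67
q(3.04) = 68.91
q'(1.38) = -5.71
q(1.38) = -3.58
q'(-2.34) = 46.51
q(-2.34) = -51.67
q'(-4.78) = -129.07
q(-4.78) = -32.59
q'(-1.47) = 36.08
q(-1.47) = -14.22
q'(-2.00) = 45.00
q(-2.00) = -36.00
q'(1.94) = 17.40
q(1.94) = -1.15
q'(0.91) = -12.55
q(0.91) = 1.11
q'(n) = 4*n^3 + 9*n^2 - 22*n - 3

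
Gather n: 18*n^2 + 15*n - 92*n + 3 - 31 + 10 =18*n^2 - 77*n - 18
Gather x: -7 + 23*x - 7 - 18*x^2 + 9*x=-18*x^2 + 32*x - 14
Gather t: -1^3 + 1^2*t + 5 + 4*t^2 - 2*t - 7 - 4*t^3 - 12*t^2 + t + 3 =-4*t^3 - 8*t^2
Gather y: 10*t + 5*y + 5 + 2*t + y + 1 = 12*t + 6*y + 6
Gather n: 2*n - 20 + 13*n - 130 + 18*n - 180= 33*n - 330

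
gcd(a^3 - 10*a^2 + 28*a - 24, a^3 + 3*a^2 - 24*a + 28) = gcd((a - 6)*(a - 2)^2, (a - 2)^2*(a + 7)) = a^2 - 4*a + 4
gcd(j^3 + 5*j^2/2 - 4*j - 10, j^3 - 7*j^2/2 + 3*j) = j - 2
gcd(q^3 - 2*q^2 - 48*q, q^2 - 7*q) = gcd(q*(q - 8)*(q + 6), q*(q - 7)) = q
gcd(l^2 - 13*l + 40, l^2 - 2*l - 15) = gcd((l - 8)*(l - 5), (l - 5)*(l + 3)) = l - 5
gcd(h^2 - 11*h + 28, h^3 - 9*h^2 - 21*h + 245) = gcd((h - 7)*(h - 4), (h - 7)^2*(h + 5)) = h - 7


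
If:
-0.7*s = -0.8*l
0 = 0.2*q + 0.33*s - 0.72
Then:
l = 0.875*s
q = 3.6 - 1.65*s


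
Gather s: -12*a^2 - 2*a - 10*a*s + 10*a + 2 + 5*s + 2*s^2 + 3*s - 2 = -12*a^2 + 8*a + 2*s^2 + s*(8 - 10*a)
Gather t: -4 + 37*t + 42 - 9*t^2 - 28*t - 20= -9*t^2 + 9*t + 18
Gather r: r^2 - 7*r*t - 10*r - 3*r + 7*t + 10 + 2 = r^2 + r*(-7*t - 13) + 7*t + 12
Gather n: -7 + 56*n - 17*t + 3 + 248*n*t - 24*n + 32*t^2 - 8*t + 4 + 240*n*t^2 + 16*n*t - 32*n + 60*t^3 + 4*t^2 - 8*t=n*(240*t^2 + 264*t) + 60*t^3 + 36*t^2 - 33*t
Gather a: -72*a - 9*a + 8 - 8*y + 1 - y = -81*a - 9*y + 9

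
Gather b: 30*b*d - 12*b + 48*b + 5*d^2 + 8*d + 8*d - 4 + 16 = b*(30*d + 36) + 5*d^2 + 16*d + 12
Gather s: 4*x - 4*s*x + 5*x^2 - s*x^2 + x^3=s*(-x^2 - 4*x) + x^3 + 5*x^2 + 4*x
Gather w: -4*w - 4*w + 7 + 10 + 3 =20 - 8*w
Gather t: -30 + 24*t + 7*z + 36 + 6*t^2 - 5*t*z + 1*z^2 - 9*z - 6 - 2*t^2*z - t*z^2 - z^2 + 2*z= t^2*(6 - 2*z) + t*(-z^2 - 5*z + 24)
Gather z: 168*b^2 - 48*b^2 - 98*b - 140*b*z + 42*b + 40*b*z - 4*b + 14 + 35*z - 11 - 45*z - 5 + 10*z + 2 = 120*b^2 - 100*b*z - 60*b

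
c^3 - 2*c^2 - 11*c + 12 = (c - 4)*(c - 1)*(c + 3)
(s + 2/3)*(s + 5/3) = s^2 + 7*s/3 + 10/9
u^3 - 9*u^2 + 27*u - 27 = (u - 3)^3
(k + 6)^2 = k^2 + 12*k + 36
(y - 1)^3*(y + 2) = y^4 - y^3 - 3*y^2 + 5*y - 2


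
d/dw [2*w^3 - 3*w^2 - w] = 6*w^2 - 6*w - 1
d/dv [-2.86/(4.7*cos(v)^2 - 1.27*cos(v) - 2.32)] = (3.6322 - 26.884*cos(v))*sin(v)/(-4.7*cos(v)^2 + 1.27*cos(v) + 2.32)^2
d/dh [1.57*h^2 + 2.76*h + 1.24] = 3.14*h + 2.76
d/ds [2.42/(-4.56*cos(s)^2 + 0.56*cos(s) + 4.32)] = (1.3552 - 22.0704*cos(s))*sin(s)/(-4.56*cos(s)^2 + 0.56*cos(s) + 4.32)^2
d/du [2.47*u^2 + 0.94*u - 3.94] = 4.94*u + 0.94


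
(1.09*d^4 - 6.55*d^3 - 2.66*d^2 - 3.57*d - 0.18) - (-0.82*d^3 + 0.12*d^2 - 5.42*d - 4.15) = 1.09*d^4 - 5.73*d^3 - 2.78*d^2 + 1.85*d + 3.97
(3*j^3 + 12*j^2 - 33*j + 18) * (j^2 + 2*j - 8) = 3*j^5 + 18*j^4 - 33*j^3 - 144*j^2 + 300*j - 144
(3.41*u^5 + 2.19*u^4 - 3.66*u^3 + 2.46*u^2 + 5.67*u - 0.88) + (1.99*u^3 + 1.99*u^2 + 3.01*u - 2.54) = 3.41*u^5 + 2.19*u^4 - 1.67*u^3 + 4.45*u^2 + 8.68*u - 3.42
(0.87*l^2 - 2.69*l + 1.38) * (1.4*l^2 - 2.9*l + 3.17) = 1.218*l^4 - 6.289*l^3 + 12.4909*l^2 - 12.5293*l + 4.3746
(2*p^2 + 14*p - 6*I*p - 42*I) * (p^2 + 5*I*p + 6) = 2*p^4 + 14*p^3 + 4*I*p^3 + 42*p^2 + 28*I*p^2 + 294*p - 36*I*p - 252*I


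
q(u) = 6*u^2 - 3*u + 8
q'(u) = 12*u - 3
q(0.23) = 7.63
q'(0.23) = -0.24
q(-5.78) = 225.79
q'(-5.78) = -72.36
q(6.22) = 221.47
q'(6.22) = 71.64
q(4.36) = 108.98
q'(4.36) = 49.32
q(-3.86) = 108.98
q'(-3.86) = -49.32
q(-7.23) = 343.33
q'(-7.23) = -89.76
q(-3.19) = 78.63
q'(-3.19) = -41.28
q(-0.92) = 15.84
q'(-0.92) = -14.04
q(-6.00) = 242.00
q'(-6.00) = -75.00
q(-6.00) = 242.00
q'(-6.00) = -75.00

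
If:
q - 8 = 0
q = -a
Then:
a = -8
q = 8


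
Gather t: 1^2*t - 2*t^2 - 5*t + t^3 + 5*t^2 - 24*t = t^3 + 3*t^2 - 28*t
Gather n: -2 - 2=-4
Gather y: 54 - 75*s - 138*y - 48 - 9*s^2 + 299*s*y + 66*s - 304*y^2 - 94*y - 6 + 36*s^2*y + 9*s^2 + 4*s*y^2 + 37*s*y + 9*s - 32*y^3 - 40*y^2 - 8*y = -32*y^3 + y^2*(4*s - 344) + y*(36*s^2 + 336*s - 240)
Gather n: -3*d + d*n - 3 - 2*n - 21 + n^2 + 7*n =-3*d + n^2 + n*(d + 5) - 24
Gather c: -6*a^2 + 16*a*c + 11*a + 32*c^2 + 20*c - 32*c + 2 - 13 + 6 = -6*a^2 + 11*a + 32*c^2 + c*(16*a - 12) - 5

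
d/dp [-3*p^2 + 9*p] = 9 - 6*p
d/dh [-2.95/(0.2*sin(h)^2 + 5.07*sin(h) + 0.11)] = (1.18*sin(h) + 14.9565)*cos(h)/(0.2*sin(h)^2 + 5.07*sin(h) + 0.11)^2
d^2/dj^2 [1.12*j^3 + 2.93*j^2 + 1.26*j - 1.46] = 6.72*j + 5.86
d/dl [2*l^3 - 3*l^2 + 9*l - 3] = 6*l^2 - 6*l + 9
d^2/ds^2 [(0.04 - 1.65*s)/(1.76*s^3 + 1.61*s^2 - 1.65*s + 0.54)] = (-30.66624*s^5 - 26.565792*s^4 - 16.323626*s^3 + 18.743064*s^2 + 7.741404*s - 2.792052)/(5.451776*s^9 + 14.961408*s^8 - 1.646832*s^7 - 18.861247*s^6 + 10.724769*s^5 + 7.939917*s^4 - 11.559537*s^3 + 5.818878*s^2 - 1.44342*s + 0.157464)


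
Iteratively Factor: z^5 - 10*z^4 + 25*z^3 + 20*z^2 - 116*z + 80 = (z + 2)*(z^4 - 12*z^3 + 49*z^2 - 78*z + 40) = (z - 2)*(z + 2)*(z^3 - 10*z^2 + 29*z - 20) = (z - 4)*(z - 2)*(z + 2)*(z^2 - 6*z + 5) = (z - 5)*(z - 4)*(z - 2)*(z + 2)*(z - 1)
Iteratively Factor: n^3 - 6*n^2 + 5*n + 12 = (n + 1)*(n^2 - 7*n + 12) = (n - 4)*(n + 1)*(n - 3)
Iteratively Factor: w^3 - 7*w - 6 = (w + 1)*(w^2 - w - 6) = (w + 1)*(w + 2)*(w - 3)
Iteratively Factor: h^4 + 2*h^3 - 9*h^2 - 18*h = (h - 3)*(h^3 + 5*h^2 + 6*h) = (h - 3)*(h + 2)*(h^2 + 3*h) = h*(h - 3)*(h + 2)*(h + 3)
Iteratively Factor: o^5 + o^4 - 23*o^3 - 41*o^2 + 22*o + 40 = (o + 2)*(o^4 - o^3 - 21*o^2 + o + 20) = (o - 1)*(o + 2)*(o^3 - 21*o - 20) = (o - 1)*(o + 1)*(o + 2)*(o^2 - o - 20) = (o - 5)*(o - 1)*(o + 1)*(o + 2)*(o + 4)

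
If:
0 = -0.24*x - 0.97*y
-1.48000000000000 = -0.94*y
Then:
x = -6.36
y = 1.57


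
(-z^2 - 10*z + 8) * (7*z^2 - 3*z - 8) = -7*z^4 - 67*z^3 + 94*z^2 + 56*z - 64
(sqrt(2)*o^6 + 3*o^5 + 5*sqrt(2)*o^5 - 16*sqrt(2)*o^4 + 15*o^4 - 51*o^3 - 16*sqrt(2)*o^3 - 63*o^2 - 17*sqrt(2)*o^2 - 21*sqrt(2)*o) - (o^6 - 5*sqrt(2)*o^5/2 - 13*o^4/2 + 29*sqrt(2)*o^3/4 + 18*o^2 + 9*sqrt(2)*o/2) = -o^6 + sqrt(2)*o^6 + 3*o^5 + 15*sqrt(2)*o^5/2 - 16*sqrt(2)*o^4 + 43*o^4/2 - 51*o^3 - 93*sqrt(2)*o^3/4 - 81*o^2 - 17*sqrt(2)*o^2 - 51*sqrt(2)*o/2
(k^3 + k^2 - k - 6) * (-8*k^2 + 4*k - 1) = -8*k^5 - 4*k^4 + 11*k^3 + 43*k^2 - 23*k + 6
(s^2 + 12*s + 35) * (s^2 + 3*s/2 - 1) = s^4 + 27*s^3/2 + 52*s^2 + 81*s/2 - 35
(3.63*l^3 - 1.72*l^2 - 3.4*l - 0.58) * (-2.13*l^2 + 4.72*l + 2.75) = -7.7319*l^5 + 20.7972*l^4 + 9.1061*l^3 - 19.5426*l^2 - 12.0876*l - 1.595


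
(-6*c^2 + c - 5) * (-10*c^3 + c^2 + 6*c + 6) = 60*c^5 - 16*c^4 + 15*c^3 - 35*c^2 - 24*c - 30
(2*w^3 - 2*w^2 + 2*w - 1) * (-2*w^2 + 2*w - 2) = -4*w^5 + 8*w^4 - 12*w^3 + 10*w^2 - 6*w + 2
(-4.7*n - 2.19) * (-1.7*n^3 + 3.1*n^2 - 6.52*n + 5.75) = 7.99*n^4 - 10.847*n^3 + 23.855*n^2 - 12.7462*n - 12.5925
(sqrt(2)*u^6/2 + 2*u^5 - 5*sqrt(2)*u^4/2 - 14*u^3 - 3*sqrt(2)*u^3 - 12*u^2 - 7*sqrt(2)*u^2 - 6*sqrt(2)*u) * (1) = sqrt(2)*u^6/2 + 2*u^5 - 5*sqrt(2)*u^4/2 - 14*u^3 - 3*sqrt(2)*u^3 - 12*u^2 - 7*sqrt(2)*u^2 - 6*sqrt(2)*u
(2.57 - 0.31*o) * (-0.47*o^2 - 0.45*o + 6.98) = 0.1457*o^3 - 1.0684*o^2 - 3.3203*o + 17.9386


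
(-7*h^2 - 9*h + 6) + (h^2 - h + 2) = -6*h^2 - 10*h + 8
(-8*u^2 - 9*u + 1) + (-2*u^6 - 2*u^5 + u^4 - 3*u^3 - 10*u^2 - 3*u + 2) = -2*u^6 - 2*u^5 + u^4 - 3*u^3 - 18*u^2 - 12*u + 3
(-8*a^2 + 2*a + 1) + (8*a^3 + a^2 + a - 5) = 8*a^3 - 7*a^2 + 3*a - 4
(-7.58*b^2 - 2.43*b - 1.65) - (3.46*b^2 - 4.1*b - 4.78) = -11.04*b^2 + 1.67*b + 3.13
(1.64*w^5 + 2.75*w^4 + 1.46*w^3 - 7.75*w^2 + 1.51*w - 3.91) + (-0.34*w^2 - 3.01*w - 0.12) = 1.64*w^5 + 2.75*w^4 + 1.46*w^3 - 8.09*w^2 - 1.5*w - 4.03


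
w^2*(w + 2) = w^3 + 2*w^2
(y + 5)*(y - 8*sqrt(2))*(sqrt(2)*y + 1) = sqrt(2)*y^3 - 15*y^2 + 5*sqrt(2)*y^2 - 75*y - 8*sqrt(2)*y - 40*sqrt(2)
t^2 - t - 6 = (t - 3)*(t + 2)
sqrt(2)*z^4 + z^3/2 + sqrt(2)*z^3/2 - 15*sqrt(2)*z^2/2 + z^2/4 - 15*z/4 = z*(z - 5/2)*(z + 3)*(sqrt(2)*z + 1/2)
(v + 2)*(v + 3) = v^2 + 5*v + 6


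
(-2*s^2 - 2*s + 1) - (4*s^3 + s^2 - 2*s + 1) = -4*s^3 - 3*s^2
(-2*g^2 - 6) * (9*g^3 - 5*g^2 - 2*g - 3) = -18*g^5 + 10*g^4 - 50*g^3 + 36*g^2 + 12*g + 18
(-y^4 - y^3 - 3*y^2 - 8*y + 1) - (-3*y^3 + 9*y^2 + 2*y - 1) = -y^4 + 2*y^3 - 12*y^2 - 10*y + 2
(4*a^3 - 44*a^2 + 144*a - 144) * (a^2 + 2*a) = 4*a^5 - 36*a^4 + 56*a^3 + 144*a^2 - 288*a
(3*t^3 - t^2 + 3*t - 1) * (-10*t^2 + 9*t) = -30*t^5 + 37*t^4 - 39*t^3 + 37*t^2 - 9*t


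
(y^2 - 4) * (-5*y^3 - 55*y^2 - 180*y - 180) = -5*y^5 - 55*y^4 - 160*y^3 + 40*y^2 + 720*y + 720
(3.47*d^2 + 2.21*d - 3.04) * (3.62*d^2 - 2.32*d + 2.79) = 12.5614*d^4 - 0.0502000000000002*d^3 - 6.4507*d^2 + 13.2187*d - 8.4816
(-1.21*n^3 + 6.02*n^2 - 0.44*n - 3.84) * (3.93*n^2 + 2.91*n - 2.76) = -4.7553*n^5 + 20.1375*n^4 + 19.1286*n^3 - 32.9868*n^2 - 9.96*n + 10.5984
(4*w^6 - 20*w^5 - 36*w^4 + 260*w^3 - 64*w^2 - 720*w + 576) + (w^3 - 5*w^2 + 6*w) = 4*w^6 - 20*w^5 - 36*w^4 + 261*w^3 - 69*w^2 - 714*w + 576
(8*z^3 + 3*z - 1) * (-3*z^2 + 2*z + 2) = -24*z^5 + 16*z^4 + 7*z^3 + 9*z^2 + 4*z - 2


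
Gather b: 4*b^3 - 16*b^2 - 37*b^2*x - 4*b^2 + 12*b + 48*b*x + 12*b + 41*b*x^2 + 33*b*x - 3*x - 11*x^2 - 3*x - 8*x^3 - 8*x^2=4*b^3 + b^2*(-37*x - 20) + b*(41*x^2 + 81*x + 24) - 8*x^3 - 19*x^2 - 6*x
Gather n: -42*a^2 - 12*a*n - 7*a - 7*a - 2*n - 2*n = -42*a^2 - 14*a + n*(-12*a - 4)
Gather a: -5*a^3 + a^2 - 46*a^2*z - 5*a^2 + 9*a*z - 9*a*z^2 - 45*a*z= -5*a^3 + a^2*(-46*z - 4) + a*(-9*z^2 - 36*z)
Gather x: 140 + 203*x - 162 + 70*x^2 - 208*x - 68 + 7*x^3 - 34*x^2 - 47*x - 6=7*x^3 + 36*x^2 - 52*x - 96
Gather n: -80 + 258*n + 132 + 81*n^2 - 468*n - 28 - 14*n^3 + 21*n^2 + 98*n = -14*n^3 + 102*n^2 - 112*n + 24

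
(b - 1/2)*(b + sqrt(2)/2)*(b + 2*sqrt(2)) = b^3 - b^2/2 + 5*sqrt(2)*b^2/2 - 5*sqrt(2)*b/4 + 2*b - 1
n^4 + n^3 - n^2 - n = n*(n - 1)*(n + 1)^2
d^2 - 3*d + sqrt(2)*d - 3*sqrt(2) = (d - 3)*(d + sqrt(2))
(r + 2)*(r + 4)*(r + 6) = r^3 + 12*r^2 + 44*r + 48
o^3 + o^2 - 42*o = o*(o - 6)*(o + 7)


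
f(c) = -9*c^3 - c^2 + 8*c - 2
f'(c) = -27*c^2 - 2*c + 8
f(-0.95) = -2.79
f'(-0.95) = -14.47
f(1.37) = -16.06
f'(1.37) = -45.42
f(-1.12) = 0.43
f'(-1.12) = -23.63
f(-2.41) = 98.89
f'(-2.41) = -144.00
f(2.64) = -153.45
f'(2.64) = -185.46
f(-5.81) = 1682.87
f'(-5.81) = -891.79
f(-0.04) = -2.32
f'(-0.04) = 8.04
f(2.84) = -193.50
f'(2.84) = -215.45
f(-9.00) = 6406.00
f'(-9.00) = -2161.00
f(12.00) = -15602.00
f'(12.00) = -3904.00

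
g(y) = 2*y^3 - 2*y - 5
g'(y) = 6*y^2 - 2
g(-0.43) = -4.30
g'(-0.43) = -0.89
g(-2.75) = -41.09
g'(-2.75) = 43.38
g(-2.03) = -17.67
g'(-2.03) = 22.73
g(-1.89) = -14.72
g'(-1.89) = 19.43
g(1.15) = -4.26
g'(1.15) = 5.94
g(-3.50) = -83.75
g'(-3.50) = 71.50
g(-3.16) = -61.79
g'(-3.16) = 57.91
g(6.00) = 415.00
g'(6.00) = 214.00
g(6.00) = 415.00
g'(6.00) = 214.00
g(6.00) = 415.00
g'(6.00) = 214.00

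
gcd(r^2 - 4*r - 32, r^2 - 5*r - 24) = r - 8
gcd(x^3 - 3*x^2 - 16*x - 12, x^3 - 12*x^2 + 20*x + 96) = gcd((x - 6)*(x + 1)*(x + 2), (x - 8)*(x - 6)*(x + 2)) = x^2 - 4*x - 12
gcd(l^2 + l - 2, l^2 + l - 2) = l^2 + l - 2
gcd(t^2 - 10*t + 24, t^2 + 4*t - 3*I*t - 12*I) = 1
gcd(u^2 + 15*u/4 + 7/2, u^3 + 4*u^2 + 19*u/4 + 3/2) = u + 2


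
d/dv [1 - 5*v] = -5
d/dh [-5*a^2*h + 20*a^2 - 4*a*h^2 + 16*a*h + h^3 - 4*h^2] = -5*a^2 - 8*a*h + 16*a + 3*h^2 - 8*h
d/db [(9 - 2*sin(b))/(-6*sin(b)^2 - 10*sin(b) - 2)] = (-6*sin(b)^2 + 54*sin(b) + 47)*cos(b)/(2*(3*sin(b)^2 + 5*sin(b) + 1)^2)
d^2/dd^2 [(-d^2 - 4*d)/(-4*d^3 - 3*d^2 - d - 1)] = 2*(16*d^6 + 192*d^5 + 132*d^4 - 11*d^3 - 105*d^2 - 36*d - 3)/(64*d^9 + 144*d^8 + 156*d^7 + 147*d^6 + 111*d^5 + 60*d^4 + 31*d^3 + 12*d^2 + 3*d + 1)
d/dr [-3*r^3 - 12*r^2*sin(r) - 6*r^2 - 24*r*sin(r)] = -12*r^2*cos(r) - 9*r^2 - 24*sqrt(2)*r*sin(r + pi/4) - 12*r - 24*sin(r)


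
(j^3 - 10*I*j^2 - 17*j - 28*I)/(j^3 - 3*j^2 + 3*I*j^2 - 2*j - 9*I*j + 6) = (j^2 - 11*I*j - 28)/(j^2 + j*(-3 + 2*I) - 6*I)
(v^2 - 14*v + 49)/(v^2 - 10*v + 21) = (v - 7)/(v - 3)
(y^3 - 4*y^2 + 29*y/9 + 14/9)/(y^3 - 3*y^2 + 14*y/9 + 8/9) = (3*y - 7)/(3*y - 4)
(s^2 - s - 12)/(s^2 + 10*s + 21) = (s - 4)/(s + 7)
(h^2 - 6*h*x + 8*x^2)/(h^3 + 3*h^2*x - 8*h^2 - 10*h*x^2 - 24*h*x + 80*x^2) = (h - 4*x)/(h^2 + 5*h*x - 8*h - 40*x)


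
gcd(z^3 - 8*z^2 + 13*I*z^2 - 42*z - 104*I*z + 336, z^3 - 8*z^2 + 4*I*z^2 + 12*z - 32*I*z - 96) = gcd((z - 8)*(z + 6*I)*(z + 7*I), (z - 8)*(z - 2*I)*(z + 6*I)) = z^2 + z*(-8 + 6*I) - 48*I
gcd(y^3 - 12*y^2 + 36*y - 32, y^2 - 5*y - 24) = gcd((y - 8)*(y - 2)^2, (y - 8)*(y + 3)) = y - 8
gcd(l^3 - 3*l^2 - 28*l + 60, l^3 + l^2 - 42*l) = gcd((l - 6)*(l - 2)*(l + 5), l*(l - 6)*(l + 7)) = l - 6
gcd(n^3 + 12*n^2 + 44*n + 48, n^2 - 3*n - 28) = n + 4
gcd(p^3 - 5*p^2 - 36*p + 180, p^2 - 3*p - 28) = 1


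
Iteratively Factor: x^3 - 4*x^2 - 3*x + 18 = (x - 3)*(x^2 - x - 6) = (x - 3)^2*(x + 2)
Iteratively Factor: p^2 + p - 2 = (p + 2)*(p - 1)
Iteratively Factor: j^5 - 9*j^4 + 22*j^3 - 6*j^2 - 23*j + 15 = (j - 3)*(j^4 - 6*j^3 + 4*j^2 + 6*j - 5) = (j - 3)*(j - 1)*(j^3 - 5*j^2 - j + 5) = (j - 5)*(j - 3)*(j - 1)*(j^2 - 1) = (j - 5)*(j - 3)*(j - 1)^2*(j + 1)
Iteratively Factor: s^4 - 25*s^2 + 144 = (s - 4)*(s^3 + 4*s^2 - 9*s - 36) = (s - 4)*(s - 3)*(s^2 + 7*s + 12) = (s - 4)*(s - 3)*(s + 3)*(s + 4)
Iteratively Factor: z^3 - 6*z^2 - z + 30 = (z - 3)*(z^2 - 3*z - 10) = (z - 3)*(z + 2)*(z - 5)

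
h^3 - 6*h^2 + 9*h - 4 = (h - 4)*(h - 1)^2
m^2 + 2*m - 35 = (m - 5)*(m + 7)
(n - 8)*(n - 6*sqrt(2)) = n^2 - 6*sqrt(2)*n - 8*n + 48*sqrt(2)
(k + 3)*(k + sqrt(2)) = k^2 + sqrt(2)*k + 3*k + 3*sqrt(2)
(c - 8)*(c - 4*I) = c^2 - 8*c - 4*I*c + 32*I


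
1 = 1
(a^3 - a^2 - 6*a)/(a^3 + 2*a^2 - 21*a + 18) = a*(a + 2)/(a^2 + 5*a - 6)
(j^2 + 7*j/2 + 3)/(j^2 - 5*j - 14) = (j + 3/2)/(j - 7)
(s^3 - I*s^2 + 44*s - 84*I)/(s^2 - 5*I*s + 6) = (s^2 + 5*I*s + 14)/(s + I)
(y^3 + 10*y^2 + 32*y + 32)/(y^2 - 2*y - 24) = (y^2 + 6*y + 8)/(y - 6)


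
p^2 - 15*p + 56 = (p - 8)*(p - 7)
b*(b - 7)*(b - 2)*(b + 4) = b^4 - 5*b^3 - 22*b^2 + 56*b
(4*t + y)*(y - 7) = 4*t*y - 28*t + y^2 - 7*y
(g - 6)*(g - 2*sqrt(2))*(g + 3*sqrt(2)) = g^3 - 6*g^2 + sqrt(2)*g^2 - 12*g - 6*sqrt(2)*g + 72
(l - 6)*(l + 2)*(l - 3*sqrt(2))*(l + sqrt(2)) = l^4 - 4*l^3 - 2*sqrt(2)*l^3 - 18*l^2 + 8*sqrt(2)*l^2 + 24*l + 24*sqrt(2)*l + 72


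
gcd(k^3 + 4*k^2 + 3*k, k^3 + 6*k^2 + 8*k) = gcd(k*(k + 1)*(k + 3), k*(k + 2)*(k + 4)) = k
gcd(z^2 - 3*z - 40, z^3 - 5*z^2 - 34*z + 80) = z^2 - 3*z - 40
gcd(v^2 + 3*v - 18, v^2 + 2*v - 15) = v - 3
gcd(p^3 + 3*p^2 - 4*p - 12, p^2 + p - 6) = p^2 + p - 6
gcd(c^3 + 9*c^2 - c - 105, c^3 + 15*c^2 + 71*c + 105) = c^2 + 12*c + 35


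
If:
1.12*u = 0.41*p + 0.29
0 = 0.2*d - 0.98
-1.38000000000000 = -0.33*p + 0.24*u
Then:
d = 4.90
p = 5.96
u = 2.44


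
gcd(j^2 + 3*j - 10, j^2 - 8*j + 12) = j - 2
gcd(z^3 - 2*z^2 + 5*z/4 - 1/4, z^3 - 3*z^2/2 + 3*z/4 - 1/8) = z^2 - z + 1/4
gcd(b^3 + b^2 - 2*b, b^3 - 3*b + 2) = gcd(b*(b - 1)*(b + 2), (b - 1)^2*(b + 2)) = b^2 + b - 2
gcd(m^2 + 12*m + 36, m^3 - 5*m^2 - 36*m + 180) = m + 6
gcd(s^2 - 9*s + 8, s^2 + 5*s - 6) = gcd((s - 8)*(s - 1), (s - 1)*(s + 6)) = s - 1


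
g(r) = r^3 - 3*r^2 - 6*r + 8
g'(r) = 3*r^2 - 6*r - 6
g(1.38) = -3.37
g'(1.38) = -8.57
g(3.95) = -0.88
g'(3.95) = 17.11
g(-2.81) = -21.02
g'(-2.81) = 34.55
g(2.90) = -10.24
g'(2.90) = 1.83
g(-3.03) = -29.18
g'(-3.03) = 39.72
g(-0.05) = 8.29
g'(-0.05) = -5.69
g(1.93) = -7.57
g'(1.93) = -6.41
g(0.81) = 1.70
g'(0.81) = -8.89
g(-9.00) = -910.00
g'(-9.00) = 291.00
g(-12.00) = -2080.00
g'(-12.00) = 498.00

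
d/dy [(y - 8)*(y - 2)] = 2*y - 10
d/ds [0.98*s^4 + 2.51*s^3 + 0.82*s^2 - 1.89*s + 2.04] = 3.92*s^3 + 7.53*s^2 + 1.64*s - 1.89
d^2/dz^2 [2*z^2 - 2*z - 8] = 4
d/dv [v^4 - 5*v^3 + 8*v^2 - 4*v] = 4*v^3 - 15*v^2 + 16*v - 4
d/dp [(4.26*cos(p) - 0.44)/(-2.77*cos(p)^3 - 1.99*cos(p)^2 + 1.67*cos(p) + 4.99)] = (-23.6004*cos(p)^3 - 4.821*cos(p)^2 + 1.7512*cos(p) - 21.9922)*sin(p)/(7.6729*cos(p)^6 + 11.0246*cos(p)^5 - 5.2917*cos(p)^4 - 34.2912*cos(p)^3 - 17.0713*cos(p)^2 + 16.6666*cos(p) + 24.9001)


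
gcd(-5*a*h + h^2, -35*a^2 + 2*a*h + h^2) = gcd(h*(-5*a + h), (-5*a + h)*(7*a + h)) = 5*a - h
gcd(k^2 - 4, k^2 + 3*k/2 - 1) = k + 2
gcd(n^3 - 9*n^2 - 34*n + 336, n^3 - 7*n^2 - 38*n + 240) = n^2 - 2*n - 48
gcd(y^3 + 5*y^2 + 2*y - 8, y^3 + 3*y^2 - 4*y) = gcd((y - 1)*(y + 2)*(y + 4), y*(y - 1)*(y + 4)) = y^2 + 3*y - 4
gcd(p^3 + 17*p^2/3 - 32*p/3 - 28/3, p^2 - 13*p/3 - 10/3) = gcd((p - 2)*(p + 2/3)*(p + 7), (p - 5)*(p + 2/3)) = p + 2/3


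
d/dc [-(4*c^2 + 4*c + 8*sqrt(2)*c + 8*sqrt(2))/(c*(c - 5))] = 8*(sqrt(2)*c^2 + 3*c^2 + 2*sqrt(2)*c - 5*sqrt(2))/(c^2*(c^2 - 10*c + 25))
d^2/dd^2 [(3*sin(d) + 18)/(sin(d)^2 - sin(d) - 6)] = 3*(-sin(d)^5 - 25*sin(d)^4 - 16*sin(d)^3 - 108*sin(d)^2 + 72)/((sin(d) - 3)^3*(sin(d) + 2)^3)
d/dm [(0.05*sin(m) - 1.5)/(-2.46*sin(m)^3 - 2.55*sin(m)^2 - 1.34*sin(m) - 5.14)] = (0.246*sin(m)^3 - 10.9425*sin(m)^2 - 7.65*sin(m) - 2.267)*cos(m)/(6.0516*sin(m)^6 + 12.546*sin(m)^5 + 13.0953*sin(m)^4 + 32.1228*sin(m)^3 + 28.0096*sin(m)^2 + 13.7752*sin(m) + 26.4196)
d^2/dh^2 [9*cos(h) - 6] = -9*cos(h)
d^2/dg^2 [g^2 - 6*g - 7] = 2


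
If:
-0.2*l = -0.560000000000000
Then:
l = 2.80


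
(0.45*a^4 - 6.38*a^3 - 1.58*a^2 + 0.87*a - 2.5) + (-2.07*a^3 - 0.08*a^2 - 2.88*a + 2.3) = 0.45*a^4 - 8.45*a^3 - 1.66*a^2 - 2.01*a - 0.2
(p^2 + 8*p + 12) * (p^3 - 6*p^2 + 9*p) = p^5 + 2*p^4 - 27*p^3 + 108*p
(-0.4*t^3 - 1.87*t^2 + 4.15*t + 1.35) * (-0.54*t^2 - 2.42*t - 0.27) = 0.216*t^5 + 1.9778*t^4 + 2.3924*t^3 - 10.2671*t^2 - 4.3875*t - 0.3645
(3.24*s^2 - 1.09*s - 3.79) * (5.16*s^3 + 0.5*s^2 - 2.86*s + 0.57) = 16.7184*s^5 - 4.0044*s^4 - 29.3678*s^3 + 3.0692*s^2 + 10.2181*s - 2.1603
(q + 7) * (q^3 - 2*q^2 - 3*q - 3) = q^4 + 5*q^3 - 17*q^2 - 24*q - 21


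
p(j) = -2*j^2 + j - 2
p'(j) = 1 - 4*j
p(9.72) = -181.24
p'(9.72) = -37.88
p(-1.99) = -11.91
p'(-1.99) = 8.96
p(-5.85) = -76.30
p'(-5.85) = 24.40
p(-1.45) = -7.66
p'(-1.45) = 6.80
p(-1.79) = -10.20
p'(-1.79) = 8.16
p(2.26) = -9.96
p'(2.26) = -8.04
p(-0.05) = -2.06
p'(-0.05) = 1.20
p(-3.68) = -32.76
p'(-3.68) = 15.72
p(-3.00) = -23.00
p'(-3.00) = 13.00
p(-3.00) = -23.00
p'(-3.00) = 13.00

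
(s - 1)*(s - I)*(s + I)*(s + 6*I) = s^4 - s^3 + 6*I*s^3 + s^2 - 6*I*s^2 - s + 6*I*s - 6*I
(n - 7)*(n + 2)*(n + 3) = n^3 - 2*n^2 - 29*n - 42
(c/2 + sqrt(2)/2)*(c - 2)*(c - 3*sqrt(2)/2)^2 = c^4/2 - sqrt(2)*c^3 - c^3 - 3*c^2/4 + 2*sqrt(2)*c^2 + 3*c/2 + 9*sqrt(2)*c/4 - 9*sqrt(2)/2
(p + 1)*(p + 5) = p^2 + 6*p + 5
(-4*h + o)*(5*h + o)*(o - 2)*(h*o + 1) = -20*h^3*o^2 + 40*h^3*o + h^2*o^3 - 2*h^2*o^2 - 20*h^2*o + 40*h^2 + h*o^4 - 2*h*o^3 + h*o^2 - 2*h*o + o^3 - 2*o^2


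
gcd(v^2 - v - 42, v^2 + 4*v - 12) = v + 6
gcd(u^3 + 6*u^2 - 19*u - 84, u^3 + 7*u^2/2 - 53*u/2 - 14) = u^2 + 3*u - 28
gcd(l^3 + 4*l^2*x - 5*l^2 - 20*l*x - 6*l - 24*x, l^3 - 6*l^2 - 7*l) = l + 1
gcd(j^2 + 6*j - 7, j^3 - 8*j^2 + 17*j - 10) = j - 1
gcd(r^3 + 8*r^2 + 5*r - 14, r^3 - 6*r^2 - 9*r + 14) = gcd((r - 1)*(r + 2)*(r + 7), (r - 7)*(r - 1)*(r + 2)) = r^2 + r - 2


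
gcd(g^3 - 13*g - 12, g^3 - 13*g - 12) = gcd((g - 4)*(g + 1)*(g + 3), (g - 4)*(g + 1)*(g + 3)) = g^3 - 13*g - 12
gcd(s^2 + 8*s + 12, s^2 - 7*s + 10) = 1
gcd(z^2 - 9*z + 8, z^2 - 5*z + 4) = z - 1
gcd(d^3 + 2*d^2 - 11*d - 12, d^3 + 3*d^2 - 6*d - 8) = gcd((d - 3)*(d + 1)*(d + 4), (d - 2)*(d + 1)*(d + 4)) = d^2 + 5*d + 4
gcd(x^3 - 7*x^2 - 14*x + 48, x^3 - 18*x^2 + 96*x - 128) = x^2 - 10*x + 16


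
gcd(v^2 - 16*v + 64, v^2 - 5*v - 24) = v - 8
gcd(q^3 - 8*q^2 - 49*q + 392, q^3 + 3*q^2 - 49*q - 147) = q^2 - 49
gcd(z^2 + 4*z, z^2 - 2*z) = z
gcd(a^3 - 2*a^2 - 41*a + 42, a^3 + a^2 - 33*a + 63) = 1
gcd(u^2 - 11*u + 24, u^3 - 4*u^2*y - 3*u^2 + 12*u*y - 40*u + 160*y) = u - 8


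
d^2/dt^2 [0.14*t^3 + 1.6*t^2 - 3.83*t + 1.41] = 0.84*t + 3.2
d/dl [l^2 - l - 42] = 2*l - 1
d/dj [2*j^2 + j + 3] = 4*j + 1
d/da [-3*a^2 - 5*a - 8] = -6*a - 5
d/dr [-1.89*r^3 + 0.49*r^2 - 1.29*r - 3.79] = -5.67*r^2 + 0.98*r - 1.29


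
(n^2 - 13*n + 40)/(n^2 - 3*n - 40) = (n - 5)/(n + 5)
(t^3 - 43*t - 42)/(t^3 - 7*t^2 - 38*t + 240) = (t^2 - 6*t - 7)/(t^2 - 13*t + 40)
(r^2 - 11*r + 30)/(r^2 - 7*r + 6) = (r - 5)/(r - 1)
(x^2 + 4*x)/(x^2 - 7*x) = (x + 4)/(x - 7)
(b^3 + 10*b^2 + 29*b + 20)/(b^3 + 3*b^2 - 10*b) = (b^2 + 5*b + 4)/(b*(b - 2))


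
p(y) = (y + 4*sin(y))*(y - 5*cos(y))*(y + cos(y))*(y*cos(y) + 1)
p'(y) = (1 - sin(y))*(y + 4*sin(y))*(y - 5*cos(y))*(y*cos(y) + 1) + (y + 4*sin(y))*(y - 5*cos(y))*(y + cos(y))*(-y*sin(y) + cos(y)) + (y + 4*sin(y))*(y + cos(y))*(y*cos(y) + 1)*(5*sin(y) + 1) + (y - 5*cos(y))*(y + cos(y))*(y*cos(y) + 1)*(4*cos(y) + 1) = -(y + 4*sin(y))*(y - 5*cos(y))*(y + cos(y))*(y*sin(y) - cos(y)) - (y + 4*sin(y))*(y - 5*cos(y))*(y*cos(y) + 1)*(sin(y) - 1) + (y + 4*sin(y))*(y + cos(y))*(y*cos(y) + 1)*(5*sin(y) + 1) + (y - 5*cos(y))*(y + cos(y))*(y*cos(y) + 1)*(4*cos(y) + 1)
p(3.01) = -112.78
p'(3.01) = -56.18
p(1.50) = 10.93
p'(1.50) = 45.59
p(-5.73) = 685.00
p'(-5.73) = -1829.32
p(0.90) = -21.13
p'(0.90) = 26.91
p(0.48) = -17.94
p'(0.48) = -35.48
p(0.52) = -19.29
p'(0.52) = -31.89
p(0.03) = -0.79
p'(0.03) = -27.66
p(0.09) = -2.60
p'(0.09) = -32.60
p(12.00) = 10956.31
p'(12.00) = 10977.56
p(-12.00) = 16271.87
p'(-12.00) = -24580.98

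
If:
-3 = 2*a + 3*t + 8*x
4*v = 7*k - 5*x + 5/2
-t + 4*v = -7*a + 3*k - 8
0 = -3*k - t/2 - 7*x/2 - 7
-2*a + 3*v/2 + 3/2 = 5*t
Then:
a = -10435/24782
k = -52859/24782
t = -5230/12391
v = -36781/12391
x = -1381/12391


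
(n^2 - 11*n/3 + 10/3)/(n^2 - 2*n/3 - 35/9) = 3*(-3*n^2 + 11*n - 10)/(-9*n^2 + 6*n + 35)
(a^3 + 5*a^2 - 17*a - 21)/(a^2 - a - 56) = (a^2 - 2*a - 3)/(a - 8)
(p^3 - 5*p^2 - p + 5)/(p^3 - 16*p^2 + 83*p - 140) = (p^2 - 1)/(p^2 - 11*p + 28)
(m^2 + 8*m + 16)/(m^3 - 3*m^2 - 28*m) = (m + 4)/(m*(m - 7))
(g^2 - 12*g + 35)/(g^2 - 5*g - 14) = (g - 5)/(g + 2)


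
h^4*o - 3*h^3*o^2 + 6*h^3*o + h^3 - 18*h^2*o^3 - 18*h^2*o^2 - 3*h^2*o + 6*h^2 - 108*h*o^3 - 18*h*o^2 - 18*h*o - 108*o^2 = (h + 6)*(h - 6*o)*(h + 3*o)*(h*o + 1)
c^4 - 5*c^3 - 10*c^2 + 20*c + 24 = (c - 6)*(c - 2)*(c + 1)*(c + 2)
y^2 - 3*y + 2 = (y - 2)*(y - 1)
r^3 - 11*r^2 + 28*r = r*(r - 7)*(r - 4)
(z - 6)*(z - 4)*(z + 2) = z^3 - 8*z^2 + 4*z + 48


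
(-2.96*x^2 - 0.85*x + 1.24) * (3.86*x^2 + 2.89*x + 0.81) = -11.4256*x^4 - 11.8354*x^3 - 0.0677000000000012*x^2 + 2.8951*x + 1.0044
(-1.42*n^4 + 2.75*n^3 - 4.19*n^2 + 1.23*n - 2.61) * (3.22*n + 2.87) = -4.5724*n^5 + 4.7796*n^4 - 5.5993*n^3 - 8.0647*n^2 - 4.8741*n - 7.4907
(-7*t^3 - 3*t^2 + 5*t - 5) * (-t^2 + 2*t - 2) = 7*t^5 - 11*t^4 + 3*t^3 + 21*t^2 - 20*t + 10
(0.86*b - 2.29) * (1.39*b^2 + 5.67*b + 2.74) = 1.1954*b^3 + 1.6931*b^2 - 10.6279*b - 6.2746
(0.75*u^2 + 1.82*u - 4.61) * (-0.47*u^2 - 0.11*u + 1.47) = -0.3525*u^4 - 0.9379*u^3 + 3.069*u^2 + 3.1825*u - 6.7767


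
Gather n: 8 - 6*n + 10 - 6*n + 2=20 - 12*n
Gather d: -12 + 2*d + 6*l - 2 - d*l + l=d*(2 - l) + 7*l - 14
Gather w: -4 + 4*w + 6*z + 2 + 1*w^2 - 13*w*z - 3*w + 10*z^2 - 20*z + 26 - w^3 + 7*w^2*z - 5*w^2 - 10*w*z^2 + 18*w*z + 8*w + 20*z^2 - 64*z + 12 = -w^3 + w^2*(7*z - 4) + w*(-10*z^2 + 5*z + 9) + 30*z^2 - 78*z + 36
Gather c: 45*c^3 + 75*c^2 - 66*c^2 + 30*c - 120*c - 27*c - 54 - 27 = 45*c^3 + 9*c^2 - 117*c - 81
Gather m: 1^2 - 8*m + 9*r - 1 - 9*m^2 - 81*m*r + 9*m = -9*m^2 + m*(1 - 81*r) + 9*r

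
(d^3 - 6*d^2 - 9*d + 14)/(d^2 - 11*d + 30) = (d^3 - 6*d^2 - 9*d + 14)/(d^2 - 11*d + 30)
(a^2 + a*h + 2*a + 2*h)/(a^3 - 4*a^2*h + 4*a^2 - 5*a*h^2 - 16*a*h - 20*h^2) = (a + 2)/(a^2 - 5*a*h + 4*a - 20*h)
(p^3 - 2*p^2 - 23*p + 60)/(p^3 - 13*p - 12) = (p^2 + 2*p - 15)/(p^2 + 4*p + 3)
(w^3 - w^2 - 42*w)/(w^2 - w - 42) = w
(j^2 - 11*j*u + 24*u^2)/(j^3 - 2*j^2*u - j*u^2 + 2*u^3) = (j^2 - 11*j*u + 24*u^2)/(j^3 - 2*j^2*u - j*u^2 + 2*u^3)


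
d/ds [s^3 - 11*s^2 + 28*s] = 3*s^2 - 22*s + 28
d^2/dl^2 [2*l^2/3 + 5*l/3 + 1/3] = 4/3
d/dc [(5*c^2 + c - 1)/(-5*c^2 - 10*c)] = (-9*c^2 - 2*c - 2)/(5*c^2*(c^2 + 4*c + 4))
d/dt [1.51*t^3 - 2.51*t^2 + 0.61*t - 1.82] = 4.53*t^2 - 5.02*t + 0.61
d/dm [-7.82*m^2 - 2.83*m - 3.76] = -15.64*m - 2.83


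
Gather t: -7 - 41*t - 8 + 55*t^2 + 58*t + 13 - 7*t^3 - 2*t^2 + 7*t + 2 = -7*t^3 + 53*t^2 + 24*t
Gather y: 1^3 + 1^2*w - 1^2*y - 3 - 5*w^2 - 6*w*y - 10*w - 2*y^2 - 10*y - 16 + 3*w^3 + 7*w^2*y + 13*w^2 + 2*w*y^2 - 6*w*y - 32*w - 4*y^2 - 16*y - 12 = 3*w^3 + 8*w^2 - 41*w + y^2*(2*w - 6) + y*(7*w^2 - 12*w - 27) - 30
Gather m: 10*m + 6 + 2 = 10*m + 8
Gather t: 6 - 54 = -48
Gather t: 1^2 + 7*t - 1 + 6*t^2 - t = 6*t^2 + 6*t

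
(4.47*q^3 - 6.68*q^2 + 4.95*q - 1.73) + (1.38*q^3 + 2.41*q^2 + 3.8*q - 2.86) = 5.85*q^3 - 4.27*q^2 + 8.75*q - 4.59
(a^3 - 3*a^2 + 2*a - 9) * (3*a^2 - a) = 3*a^5 - 10*a^4 + 9*a^3 - 29*a^2 + 9*a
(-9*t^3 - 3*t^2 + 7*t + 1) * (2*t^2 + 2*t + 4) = -18*t^5 - 24*t^4 - 28*t^3 + 4*t^2 + 30*t + 4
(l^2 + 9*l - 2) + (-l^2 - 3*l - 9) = 6*l - 11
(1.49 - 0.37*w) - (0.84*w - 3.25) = 4.74 - 1.21*w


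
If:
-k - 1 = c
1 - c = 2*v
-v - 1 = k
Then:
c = 1/3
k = -4/3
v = 1/3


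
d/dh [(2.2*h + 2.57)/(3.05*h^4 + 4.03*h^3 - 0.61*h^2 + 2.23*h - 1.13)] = (-20.13*h^4 - 49.086*h^3 - 29.7293*h^2 + 3.1354*h - 8.2171)/(9.3025*h^8 + 24.583*h^7 + 12.5199*h^6 + 8.6864*h^5 + 11.4529*h^4 - 11.8284*h^3 + 6.3515*h^2 - 5.0398*h + 1.2769)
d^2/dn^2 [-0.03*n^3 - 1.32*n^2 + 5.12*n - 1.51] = -0.18*n - 2.64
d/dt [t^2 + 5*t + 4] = 2*t + 5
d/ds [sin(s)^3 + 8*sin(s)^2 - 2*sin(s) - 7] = (3*sin(s)^2 + 16*sin(s) - 2)*cos(s)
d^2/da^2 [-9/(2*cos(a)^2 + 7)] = 36*(4*sin(a)^4 + 12*sin(a)^2 - 9)/(cos(2*a) + 8)^3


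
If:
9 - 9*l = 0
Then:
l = 1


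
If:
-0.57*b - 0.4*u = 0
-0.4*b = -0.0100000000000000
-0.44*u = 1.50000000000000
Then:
No Solution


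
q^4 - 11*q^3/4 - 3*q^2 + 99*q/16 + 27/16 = (q - 3)*(q - 3/2)*(q + 1/4)*(q + 3/2)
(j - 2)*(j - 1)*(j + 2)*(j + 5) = j^4 + 4*j^3 - 9*j^2 - 16*j + 20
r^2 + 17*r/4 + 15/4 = (r + 5/4)*(r + 3)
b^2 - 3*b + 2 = (b - 2)*(b - 1)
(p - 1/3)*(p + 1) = p^2 + 2*p/3 - 1/3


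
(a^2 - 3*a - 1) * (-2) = -2*a^2 + 6*a + 2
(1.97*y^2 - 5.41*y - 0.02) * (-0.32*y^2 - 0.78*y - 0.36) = -0.6304*y^4 + 0.1946*y^3 + 3.517*y^2 + 1.9632*y + 0.0072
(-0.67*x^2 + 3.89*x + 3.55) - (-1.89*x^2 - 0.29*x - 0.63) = 1.22*x^2 + 4.18*x + 4.18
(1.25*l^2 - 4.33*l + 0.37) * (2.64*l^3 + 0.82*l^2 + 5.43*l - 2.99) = 3.3*l^5 - 10.4062*l^4 + 4.2137*l^3 - 26.946*l^2 + 14.9558*l - 1.1063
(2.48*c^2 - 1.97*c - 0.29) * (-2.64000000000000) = -6.5472*c^2 + 5.2008*c + 0.7656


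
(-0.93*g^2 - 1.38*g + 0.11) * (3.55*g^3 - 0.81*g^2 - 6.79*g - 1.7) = -3.3015*g^5 - 4.1457*g^4 + 7.823*g^3 + 10.8621*g^2 + 1.5991*g - 0.187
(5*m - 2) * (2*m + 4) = 10*m^2 + 16*m - 8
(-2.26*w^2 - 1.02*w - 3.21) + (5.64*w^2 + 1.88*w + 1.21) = 3.38*w^2 + 0.86*w - 2.0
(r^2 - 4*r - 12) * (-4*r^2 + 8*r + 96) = -4*r^4 + 24*r^3 + 112*r^2 - 480*r - 1152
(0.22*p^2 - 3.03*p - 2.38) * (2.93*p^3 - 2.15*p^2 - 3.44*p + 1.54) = 0.6446*p^5 - 9.3509*p^4 - 1.2157*p^3 + 15.879*p^2 + 3.521*p - 3.6652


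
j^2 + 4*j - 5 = (j - 1)*(j + 5)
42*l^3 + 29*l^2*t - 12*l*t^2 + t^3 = (-7*l + t)*(-6*l + t)*(l + t)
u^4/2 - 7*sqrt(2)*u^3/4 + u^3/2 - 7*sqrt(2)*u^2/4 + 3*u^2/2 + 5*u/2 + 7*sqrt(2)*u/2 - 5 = (u/2 + 1)*(u - 1)*(u - 5*sqrt(2)/2)*(u - sqrt(2))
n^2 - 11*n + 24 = (n - 8)*(n - 3)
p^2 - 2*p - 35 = (p - 7)*(p + 5)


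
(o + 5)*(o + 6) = o^2 + 11*o + 30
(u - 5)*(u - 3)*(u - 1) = u^3 - 9*u^2 + 23*u - 15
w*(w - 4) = w^2 - 4*w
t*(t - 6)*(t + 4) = t^3 - 2*t^2 - 24*t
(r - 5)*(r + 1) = r^2 - 4*r - 5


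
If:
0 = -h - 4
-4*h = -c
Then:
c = -16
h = -4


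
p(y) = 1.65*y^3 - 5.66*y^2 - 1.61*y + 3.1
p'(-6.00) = 244.51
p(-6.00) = -547.40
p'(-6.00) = 244.51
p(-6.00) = -547.40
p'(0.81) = -7.53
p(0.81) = -1.04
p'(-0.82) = 11.00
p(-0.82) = -0.30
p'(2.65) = 3.15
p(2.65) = -10.21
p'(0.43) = -5.56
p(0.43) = 1.49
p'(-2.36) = 52.67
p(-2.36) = -46.31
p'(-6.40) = 273.59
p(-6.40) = -650.97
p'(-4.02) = 123.89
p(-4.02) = -189.09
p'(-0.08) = -0.67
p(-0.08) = 3.19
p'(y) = 4.95*y^2 - 11.32*y - 1.61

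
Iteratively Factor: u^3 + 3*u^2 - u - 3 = (u + 3)*(u^2 - 1) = (u + 1)*(u + 3)*(u - 1)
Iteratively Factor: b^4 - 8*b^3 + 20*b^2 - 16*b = (b)*(b^3 - 8*b^2 + 20*b - 16) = b*(b - 2)*(b^2 - 6*b + 8) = b*(b - 2)^2*(b - 4)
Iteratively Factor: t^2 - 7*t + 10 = (t - 5)*(t - 2)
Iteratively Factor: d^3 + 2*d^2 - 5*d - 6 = (d + 3)*(d^2 - d - 2) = (d - 2)*(d + 3)*(d + 1)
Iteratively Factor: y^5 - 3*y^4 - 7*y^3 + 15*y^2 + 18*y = (y + 2)*(y^4 - 5*y^3 + 3*y^2 + 9*y) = y*(y + 2)*(y^3 - 5*y^2 + 3*y + 9) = y*(y - 3)*(y + 2)*(y^2 - 2*y - 3) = y*(y - 3)^2*(y + 2)*(y + 1)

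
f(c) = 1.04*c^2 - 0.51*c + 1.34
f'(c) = 2.08*c - 0.51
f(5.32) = 28.06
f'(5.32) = 10.56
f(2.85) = 8.33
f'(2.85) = 5.42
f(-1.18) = 3.39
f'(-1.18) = -2.96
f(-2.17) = 7.34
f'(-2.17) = -5.02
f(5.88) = 34.30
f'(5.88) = 11.72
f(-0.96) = 2.79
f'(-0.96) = -2.51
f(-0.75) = 2.31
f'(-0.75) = -2.07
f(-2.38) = 8.44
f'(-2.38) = -5.46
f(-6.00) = 41.84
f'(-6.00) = -12.99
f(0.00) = 1.34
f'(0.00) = -0.51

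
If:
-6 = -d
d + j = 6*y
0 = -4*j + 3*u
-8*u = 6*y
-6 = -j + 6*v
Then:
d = 6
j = -18/35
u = -24/35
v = -38/35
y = 32/35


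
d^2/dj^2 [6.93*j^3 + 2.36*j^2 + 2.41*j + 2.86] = 41.58*j + 4.72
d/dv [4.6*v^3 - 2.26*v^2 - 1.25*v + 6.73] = 13.8*v^2 - 4.52*v - 1.25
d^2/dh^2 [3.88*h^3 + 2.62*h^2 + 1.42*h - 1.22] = 23.28*h + 5.24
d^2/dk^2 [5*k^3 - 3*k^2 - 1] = 30*k - 6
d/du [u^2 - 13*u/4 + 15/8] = 2*u - 13/4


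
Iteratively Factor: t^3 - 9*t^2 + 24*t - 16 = (t - 4)*(t^2 - 5*t + 4) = (t - 4)^2*(t - 1)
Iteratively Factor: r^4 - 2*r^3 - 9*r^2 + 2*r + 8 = (r - 1)*(r^3 - r^2 - 10*r - 8) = (r - 1)*(r + 1)*(r^2 - 2*r - 8) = (r - 1)*(r + 1)*(r + 2)*(r - 4)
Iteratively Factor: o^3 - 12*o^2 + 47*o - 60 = (o - 4)*(o^2 - 8*o + 15) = (o - 5)*(o - 4)*(o - 3)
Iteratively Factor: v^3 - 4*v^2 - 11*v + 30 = (v - 5)*(v^2 + v - 6) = (v - 5)*(v - 2)*(v + 3)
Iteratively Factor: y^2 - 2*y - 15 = (y + 3)*(y - 5)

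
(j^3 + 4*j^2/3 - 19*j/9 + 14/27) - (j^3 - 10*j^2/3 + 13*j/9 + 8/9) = 14*j^2/3 - 32*j/9 - 10/27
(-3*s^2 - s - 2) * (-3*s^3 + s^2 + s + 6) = 9*s^5 + 2*s^3 - 21*s^2 - 8*s - 12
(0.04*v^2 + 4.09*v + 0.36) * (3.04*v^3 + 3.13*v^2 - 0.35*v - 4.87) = 0.1216*v^5 + 12.5588*v^4 + 13.8821*v^3 - 0.4995*v^2 - 20.0443*v - 1.7532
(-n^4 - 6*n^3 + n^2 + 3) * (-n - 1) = n^5 + 7*n^4 + 5*n^3 - n^2 - 3*n - 3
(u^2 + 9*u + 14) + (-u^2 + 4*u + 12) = 13*u + 26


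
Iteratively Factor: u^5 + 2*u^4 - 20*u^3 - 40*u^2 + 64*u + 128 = (u + 4)*(u^4 - 2*u^3 - 12*u^2 + 8*u + 32) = (u + 2)*(u + 4)*(u^3 - 4*u^2 - 4*u + 16) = (u + 2)^2*(u + 4)*(u^2 - 6*u + 8) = (u - 2)*(u + 2)^2*(u + 4)*(u - 4)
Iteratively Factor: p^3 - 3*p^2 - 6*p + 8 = (p - 1)*(p^2 - 2*p - 8) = (p - 1)*(p + 2)*(p - 4)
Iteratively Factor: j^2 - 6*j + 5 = (j - 1)*(j - 5)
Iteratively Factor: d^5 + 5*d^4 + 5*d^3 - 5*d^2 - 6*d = (d + 2)*(d^4 + 3*d^3 - d^2 - 3*d) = (d - 1)*(d + 2)*(d^3 + 4*d^2 + 3*d) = d*(d - 1)*(d + 2)*(d^2 + 4*d + 3) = d*(d - 1)*(d + 2)*(d + 3)*(d + 1)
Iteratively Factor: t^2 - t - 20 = (t - 5)*(t + 4)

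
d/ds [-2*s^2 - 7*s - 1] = -4*s - 7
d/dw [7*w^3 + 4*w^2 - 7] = w*(21*w + 8)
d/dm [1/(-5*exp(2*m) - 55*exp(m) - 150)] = (2*exp(m) + 11)*exp(m)/(5*(exp(2*m) + 11*exp(m) + 30)^2)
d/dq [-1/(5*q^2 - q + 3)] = (10*q - 1)/(5*q^2 - q + 3)^2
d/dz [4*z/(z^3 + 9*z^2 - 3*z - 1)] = 4*(z^3 + 9*z^2 - 3*z*(z^2 + 6*z - 1) - 3*z - 1)/(z^3 + 9*z^2 - 3*z - 1)^2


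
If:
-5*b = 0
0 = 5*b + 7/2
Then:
No Solution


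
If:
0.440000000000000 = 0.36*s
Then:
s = 1.22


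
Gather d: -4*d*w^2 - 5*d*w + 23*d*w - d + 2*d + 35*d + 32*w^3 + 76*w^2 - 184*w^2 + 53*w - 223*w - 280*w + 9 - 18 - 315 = d*(-4*w^2 + 18*w + 36) + 32*w^3 - 108*w^2 - 450*w - 324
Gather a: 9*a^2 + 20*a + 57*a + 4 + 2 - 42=9*a^2 + 77*a - 36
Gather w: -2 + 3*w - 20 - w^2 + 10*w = -w^2 + 13*w - 22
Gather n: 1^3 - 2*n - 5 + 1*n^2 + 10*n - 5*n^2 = -4*n^2 + 8*n - 4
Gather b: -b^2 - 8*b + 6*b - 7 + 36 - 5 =-b^2 - 2*b + 24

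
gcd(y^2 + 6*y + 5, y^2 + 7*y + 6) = y + 1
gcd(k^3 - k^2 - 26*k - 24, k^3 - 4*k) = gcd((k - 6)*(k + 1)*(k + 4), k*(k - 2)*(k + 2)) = 1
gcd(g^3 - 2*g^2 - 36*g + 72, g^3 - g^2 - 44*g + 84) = g^2 - 8*g + 12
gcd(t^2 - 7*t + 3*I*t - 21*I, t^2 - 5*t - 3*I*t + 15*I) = 1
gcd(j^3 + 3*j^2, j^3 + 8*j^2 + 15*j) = j^2 + 3*j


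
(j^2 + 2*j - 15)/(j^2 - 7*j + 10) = (j^2 + 2*j - 15)/(j^2 - 7*j + 10)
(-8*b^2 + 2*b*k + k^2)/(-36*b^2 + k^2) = (8*b^2 - 2*b*k - k^2)/(36*b^2 - k^2)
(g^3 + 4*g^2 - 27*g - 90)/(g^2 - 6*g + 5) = (g^2 + 9*g + 18)/(g - 1)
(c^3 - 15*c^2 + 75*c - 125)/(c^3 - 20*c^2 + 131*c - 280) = (c^2 - 10*c + 25)/(c^2 - 15*c + 56)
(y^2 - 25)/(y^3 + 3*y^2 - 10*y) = (y - 5)/(y*(y - 2))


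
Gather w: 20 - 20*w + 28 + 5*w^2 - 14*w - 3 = 5*w^2 - 34*w + 45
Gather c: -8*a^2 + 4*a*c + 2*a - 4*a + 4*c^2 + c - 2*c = -8*a^2 - 2*a + 4*c^2 + c*(4*a - 1)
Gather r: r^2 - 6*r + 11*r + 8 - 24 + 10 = r^2 + 5*r - 6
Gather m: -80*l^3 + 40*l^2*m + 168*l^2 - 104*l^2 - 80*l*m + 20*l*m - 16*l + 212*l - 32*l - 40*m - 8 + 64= -80*l^3 + 64*l^2 + 164*l + m*(40*l^2 - 60*l - 40) + 56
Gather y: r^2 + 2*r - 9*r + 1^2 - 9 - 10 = r^2 - 7*r - 18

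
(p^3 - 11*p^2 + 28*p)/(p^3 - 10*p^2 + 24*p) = (p - 7)/(p - 6)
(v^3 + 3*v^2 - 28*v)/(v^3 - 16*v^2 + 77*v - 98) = v*(v^2 + 3*v - 28)/(v^3 - 16*v^2 + 77*v - 98)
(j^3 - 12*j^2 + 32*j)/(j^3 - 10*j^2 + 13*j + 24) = j*(j - 4)/(j^2 - 2*j - 3)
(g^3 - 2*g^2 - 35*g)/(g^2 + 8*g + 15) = g*(g - 7)/(g + 3)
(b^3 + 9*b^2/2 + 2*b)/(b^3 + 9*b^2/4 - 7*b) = 2*(2*b + 1)/(4*b - 7)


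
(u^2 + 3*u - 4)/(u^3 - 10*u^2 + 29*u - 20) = (u + 4)/(u^2 - 9*u + 20)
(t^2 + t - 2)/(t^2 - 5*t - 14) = (t - 1)/(t - 7)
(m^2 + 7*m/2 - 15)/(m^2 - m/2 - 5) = (m + 6)/(m + 2)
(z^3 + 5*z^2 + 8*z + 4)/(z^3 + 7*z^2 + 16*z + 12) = (z + 1)/(z + 3)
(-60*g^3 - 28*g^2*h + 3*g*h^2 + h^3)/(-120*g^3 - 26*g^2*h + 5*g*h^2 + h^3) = (2*g + h)/(4*g + h)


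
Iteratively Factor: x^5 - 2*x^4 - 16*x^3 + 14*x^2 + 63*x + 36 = (x - 3)*(x^4 + x^3 - 13*x^2 - 25*x - 12) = (x - 3)*(x + 3)*(x^3 - 2*x^2 - 7*x - 4) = (x - 4)*(x - 3)*(x + 3)*(x^2 + 2*x + 1) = (x - 4)*(x - 3)*(x + 1)*(x + 3)*(x + 1)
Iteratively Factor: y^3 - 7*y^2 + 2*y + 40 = (y + 2)*(y^2 - 9*y + 20) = (y - 4)*(y + 2)*(y - 5)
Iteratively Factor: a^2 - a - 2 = (a + 1)*(a - 2)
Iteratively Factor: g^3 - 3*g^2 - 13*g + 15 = (g + 3)*(g^2 - 6*g + 5) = (g - 1)*(g + 3)*(g - 5)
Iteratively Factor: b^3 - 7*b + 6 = (b + 3)*(b^2 - 3*b + 2) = (b - 2)*(b + 3)*(b - 1)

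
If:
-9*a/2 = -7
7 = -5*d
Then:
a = 14/9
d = -7/5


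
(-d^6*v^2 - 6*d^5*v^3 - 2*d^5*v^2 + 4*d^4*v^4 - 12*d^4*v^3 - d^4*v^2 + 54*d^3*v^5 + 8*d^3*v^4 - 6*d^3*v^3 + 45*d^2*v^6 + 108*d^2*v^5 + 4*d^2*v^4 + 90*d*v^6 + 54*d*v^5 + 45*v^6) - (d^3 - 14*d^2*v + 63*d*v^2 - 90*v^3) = -d^6*v^2 - 6*d^5*v^3 - 2*d^5*v^2 + 4*d^4*v^4 - 12*d^4*v^3 - d^4*v^2 + 54*d^3*v^5 + 8*d^3*v^4 - 6*d^3*v^3 - d^3 + 45*d^2*v^6 + 108*d^2*v^5 + 4*d^2*v^4 + 14*d^2*v + 90*d*v^6 + 54*d*v^5 - 63*d*v^2 + 45*v^6 + 90*v^3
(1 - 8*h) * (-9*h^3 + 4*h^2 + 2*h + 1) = 72*h^4 - 41*h^3 - 12*h^2 - 6*h + 1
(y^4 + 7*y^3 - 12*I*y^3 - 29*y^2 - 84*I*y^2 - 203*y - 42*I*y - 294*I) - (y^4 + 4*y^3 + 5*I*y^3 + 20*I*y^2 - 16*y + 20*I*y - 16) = 3*y^3 - 17*I*y^3 - 29*y^2 - 104*I*y^2 - 187*y - 62*I*y + 16 - 294*I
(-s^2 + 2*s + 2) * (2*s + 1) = -2*s^3 + 3*s^2 + 6*s + 2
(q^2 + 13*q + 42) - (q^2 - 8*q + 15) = 21*q + 27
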